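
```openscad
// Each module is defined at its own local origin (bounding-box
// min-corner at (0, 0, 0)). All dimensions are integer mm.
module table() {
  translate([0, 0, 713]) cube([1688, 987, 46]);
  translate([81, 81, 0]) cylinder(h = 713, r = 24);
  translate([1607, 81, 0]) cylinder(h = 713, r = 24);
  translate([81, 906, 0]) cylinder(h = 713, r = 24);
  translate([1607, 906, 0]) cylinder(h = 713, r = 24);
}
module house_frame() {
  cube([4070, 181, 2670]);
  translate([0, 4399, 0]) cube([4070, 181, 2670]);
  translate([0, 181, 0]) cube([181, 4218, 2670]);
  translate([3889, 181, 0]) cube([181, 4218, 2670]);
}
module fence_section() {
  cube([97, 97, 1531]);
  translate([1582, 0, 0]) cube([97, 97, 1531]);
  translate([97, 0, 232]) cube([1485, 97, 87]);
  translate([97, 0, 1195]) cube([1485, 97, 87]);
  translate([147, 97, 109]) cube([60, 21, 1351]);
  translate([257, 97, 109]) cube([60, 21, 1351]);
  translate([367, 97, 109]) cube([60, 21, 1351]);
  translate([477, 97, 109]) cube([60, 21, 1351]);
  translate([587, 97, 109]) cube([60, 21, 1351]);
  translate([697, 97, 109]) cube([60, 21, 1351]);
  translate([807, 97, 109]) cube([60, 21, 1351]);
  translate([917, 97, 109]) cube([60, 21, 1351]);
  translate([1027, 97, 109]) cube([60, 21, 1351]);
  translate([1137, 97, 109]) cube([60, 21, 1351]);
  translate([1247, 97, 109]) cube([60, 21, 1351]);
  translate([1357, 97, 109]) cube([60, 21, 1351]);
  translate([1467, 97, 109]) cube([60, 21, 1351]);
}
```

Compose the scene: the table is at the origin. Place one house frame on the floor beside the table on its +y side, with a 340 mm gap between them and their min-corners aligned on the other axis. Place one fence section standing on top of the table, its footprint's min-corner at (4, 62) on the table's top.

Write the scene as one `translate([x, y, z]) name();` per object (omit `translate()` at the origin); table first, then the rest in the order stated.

table();
translate([0, 1327, 0]) house_frame();
translate([4, 62, 759]) fence_section();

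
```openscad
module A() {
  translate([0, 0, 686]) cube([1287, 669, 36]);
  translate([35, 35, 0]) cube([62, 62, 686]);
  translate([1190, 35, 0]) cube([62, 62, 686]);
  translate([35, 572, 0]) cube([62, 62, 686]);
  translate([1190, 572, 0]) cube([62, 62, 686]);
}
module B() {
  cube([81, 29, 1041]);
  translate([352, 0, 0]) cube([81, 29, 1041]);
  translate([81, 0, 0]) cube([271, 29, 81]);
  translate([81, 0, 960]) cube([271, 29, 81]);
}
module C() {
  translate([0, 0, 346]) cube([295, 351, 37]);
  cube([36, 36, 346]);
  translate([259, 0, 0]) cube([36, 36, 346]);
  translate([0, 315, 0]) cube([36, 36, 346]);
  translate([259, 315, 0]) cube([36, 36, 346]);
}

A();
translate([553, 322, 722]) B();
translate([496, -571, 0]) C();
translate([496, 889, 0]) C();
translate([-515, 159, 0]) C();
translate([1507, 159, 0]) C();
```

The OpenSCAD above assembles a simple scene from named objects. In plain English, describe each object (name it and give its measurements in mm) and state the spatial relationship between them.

A is a table with a 1287×669 mm rectangular top, 36 mm thick, top surface at z = 722 mm, supported by four 62×62 mm square legs, each inset 35 mm from the nearest pair of top edges, running from the floor.

B is a picture frame with a 271×879 mm rectangular opening (x by z) and a uniform 81 mm border on every side. Frame depth is 29 mm along y. It is built from two vertical stiles running the full outside height and two horizontal rails spanning the gap between the stiles.

C is a four-legged stool. The seat is 295×351 mm, 37 mm thick, top at z = 383 mm. It stands on four square legs, each 36×36 mm in cross-section, from z = 0 to the seat underside, each flush with a corner of the seat.

The picture frame is on top of the table. Four stools sit around the table at the −y, +y, −x, +x sides.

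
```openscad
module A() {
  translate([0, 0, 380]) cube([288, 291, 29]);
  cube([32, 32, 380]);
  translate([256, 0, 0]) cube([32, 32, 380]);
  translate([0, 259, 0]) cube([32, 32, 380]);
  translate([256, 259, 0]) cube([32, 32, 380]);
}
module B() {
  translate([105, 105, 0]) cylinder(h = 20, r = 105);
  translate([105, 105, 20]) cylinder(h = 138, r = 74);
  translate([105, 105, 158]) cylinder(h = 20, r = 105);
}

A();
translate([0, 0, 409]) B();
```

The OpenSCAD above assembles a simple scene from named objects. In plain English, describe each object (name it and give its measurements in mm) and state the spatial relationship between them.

A is a four-legged stool. The seat is 288×291 mm, 29 mm thick, top at z = 409 mm. It stands on four square legs, each 32×32 mm in cross-section, from z = 0 to the seat underside, each flush with a corner of the seat.

B is a spool: two coaxial disc flanges of radius 105 mm and thickness 20 mm, joined by a core cylinder of radius 74 mm and height 138 mm. The lower flange rests on z = 0 and the three cylinders share a vertical axis.

The spool is on top of the stool.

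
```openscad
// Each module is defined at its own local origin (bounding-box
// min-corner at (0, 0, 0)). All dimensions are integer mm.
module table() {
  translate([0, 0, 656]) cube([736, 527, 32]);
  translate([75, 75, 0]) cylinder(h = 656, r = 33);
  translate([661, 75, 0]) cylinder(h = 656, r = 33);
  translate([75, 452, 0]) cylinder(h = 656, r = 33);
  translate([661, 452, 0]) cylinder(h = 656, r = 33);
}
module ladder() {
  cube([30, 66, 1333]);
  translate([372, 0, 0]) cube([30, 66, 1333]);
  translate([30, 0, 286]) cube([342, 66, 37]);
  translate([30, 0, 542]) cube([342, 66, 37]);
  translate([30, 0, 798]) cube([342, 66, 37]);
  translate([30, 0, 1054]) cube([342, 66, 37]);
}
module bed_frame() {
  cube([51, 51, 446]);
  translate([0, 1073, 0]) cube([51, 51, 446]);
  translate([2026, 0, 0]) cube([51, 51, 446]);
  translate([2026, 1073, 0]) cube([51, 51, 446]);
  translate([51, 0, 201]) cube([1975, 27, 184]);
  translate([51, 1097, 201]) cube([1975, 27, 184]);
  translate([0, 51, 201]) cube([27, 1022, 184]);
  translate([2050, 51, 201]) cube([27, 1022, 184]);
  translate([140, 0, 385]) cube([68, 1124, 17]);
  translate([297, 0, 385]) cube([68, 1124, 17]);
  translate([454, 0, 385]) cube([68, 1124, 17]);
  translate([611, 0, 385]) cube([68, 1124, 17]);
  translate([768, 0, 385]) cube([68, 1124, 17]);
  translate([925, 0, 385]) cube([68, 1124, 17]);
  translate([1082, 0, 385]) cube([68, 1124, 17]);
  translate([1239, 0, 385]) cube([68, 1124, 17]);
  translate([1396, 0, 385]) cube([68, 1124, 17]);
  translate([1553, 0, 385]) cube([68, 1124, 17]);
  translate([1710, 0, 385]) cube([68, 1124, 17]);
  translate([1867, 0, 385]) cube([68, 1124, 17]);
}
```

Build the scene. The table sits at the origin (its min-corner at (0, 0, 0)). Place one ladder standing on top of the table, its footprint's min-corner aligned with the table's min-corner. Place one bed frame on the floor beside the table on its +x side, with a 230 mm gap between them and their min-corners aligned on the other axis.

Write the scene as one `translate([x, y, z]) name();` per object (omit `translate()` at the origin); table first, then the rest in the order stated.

table();
translate([0, 0, 688]) ladder();
translate([966, 0, 0]) bed_frame();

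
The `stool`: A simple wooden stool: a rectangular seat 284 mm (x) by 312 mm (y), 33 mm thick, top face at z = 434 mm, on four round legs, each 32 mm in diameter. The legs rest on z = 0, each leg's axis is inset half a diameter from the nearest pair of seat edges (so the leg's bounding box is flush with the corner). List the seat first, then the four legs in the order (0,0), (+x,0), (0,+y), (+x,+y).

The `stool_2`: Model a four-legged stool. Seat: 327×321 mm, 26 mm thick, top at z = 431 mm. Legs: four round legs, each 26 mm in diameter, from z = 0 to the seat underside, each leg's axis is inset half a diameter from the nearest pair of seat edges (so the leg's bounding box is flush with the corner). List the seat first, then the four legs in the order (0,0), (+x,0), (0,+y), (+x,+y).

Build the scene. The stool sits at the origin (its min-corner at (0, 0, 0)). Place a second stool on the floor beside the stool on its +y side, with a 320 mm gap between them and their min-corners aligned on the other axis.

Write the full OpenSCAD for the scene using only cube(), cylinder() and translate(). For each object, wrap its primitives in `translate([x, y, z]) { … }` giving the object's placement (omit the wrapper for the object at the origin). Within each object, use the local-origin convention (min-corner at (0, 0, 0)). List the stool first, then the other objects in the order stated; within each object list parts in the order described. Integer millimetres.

translate([0, 0, 401]) cube([284, 312, 33]);
translate([16, 16, 0]) cylinder(h = 401, r = 16);
translate([268, 16, 0]) cylinder(h = 401, r = 16);
translate([16, 296, 0]) cylinder(h = 401, r = 16);
translate([268, 296, 0]) cylinder(h = 401, r = 16);
translate([0, 632, 0]) {
  translate([0, 0, 405]) cube([327, 321, 26]);
  translate([13, 13, 0]) cylinder(h = 405, r = 13);
  translate([314, 13, 0]) cylinder(h = 405, r = 13);
  translate([13, 308, 0]) cylinder(h = 405, r = 13);
  translate([314, 308, 0]) cylinder(h = 405, r = 13);
}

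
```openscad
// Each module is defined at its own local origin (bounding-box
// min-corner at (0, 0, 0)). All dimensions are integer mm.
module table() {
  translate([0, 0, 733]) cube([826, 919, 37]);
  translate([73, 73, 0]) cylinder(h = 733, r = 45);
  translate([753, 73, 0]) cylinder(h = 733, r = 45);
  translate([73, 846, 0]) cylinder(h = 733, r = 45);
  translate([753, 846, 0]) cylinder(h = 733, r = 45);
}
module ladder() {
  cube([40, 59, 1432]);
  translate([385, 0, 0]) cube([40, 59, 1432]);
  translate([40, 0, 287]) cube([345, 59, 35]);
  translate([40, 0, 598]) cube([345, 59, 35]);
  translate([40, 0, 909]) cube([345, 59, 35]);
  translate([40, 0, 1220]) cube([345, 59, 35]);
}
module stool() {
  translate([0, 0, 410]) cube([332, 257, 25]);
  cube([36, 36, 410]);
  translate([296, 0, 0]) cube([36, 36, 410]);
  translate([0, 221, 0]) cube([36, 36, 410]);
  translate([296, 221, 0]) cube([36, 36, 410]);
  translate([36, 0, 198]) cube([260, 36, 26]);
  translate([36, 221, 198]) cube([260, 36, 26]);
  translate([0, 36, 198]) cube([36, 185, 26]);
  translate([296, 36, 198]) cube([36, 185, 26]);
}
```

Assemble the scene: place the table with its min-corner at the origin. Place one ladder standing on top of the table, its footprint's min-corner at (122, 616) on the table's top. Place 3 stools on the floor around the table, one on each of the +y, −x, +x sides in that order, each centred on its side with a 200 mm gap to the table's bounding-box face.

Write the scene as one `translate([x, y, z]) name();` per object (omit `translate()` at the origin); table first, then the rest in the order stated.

table();
translate([122, 616, 770]) ladder();
translate([247, 1119, 0]) stool();
translate([-532, 331, 0]) stool();
translate([1026, 331, 0]) stool();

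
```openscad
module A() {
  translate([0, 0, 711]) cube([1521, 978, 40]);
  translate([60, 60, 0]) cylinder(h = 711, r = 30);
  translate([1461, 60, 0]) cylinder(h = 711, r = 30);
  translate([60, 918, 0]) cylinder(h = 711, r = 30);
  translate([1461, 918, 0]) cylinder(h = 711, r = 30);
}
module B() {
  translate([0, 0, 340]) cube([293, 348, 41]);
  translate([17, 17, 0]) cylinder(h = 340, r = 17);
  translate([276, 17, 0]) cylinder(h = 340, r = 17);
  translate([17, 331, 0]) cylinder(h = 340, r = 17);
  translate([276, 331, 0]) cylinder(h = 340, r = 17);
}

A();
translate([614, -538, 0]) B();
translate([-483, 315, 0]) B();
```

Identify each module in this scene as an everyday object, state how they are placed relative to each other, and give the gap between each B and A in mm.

A is a table. B is a stool. Two stools sit around the table at the −y, −x sides. The gap between each stool and the table is 190 mm.

Each stool's nearest face is 190 mm from the table's bounding box.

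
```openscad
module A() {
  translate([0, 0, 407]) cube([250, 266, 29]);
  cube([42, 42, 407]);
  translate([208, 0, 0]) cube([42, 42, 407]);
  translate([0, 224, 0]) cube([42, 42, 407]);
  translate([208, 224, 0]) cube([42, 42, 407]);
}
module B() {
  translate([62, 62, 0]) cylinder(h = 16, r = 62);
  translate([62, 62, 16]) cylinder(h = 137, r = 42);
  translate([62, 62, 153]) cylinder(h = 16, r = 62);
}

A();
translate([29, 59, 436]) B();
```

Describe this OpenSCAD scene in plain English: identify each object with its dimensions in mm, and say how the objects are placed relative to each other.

A is a simple wooden stool: a rectangular seat 250 mm (x) by 266 mm (y), 29 mm thick, top face at z = 436 mm, on four square legs, each 42×42 mm in cross-section. The legs rest on z = 0, each flush with a corner of the seat.

B is a spool: two coaxial disc flanges of radius 62 mm and thickness 16 mm, joined by a core cylinder of radius 42 mm and height 137 mm. The lower flange rests on z = 0 and the three cylinders share a vertical axis.

The spool is on top of the stool.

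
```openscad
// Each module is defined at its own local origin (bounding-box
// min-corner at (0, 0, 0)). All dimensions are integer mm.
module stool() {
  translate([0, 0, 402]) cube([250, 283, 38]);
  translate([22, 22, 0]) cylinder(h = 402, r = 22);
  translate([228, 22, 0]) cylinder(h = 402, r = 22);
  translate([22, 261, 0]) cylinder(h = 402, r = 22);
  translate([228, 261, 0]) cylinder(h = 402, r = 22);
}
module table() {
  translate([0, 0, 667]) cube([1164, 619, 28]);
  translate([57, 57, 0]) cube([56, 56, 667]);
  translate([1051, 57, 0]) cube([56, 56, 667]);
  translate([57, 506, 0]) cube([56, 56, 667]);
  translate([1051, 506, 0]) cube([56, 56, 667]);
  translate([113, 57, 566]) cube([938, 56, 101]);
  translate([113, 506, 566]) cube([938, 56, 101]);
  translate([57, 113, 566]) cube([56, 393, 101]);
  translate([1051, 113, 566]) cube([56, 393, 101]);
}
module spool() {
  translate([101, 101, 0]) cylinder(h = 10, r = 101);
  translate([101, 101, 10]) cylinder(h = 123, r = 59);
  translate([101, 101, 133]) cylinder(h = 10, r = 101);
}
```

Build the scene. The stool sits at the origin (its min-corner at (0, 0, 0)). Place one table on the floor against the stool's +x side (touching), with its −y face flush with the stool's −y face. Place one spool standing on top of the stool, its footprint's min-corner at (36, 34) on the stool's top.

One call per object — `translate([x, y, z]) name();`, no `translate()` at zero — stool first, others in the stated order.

stool();
translate([250, 0, 0]) table();
translate([36, 34, 440]) spool();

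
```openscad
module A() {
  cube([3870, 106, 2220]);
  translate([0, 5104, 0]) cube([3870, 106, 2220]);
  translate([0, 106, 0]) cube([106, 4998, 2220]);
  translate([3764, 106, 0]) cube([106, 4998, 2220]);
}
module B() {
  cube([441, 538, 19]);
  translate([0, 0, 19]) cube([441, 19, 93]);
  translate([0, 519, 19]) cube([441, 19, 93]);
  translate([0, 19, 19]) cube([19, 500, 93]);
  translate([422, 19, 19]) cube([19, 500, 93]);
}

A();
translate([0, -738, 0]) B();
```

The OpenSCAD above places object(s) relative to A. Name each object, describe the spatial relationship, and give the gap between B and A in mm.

A is a house frame. B is an open box. The open box is on the floor beside the house frame on its −y side. The gap between the open box and the house frame is 200 mm.

The open box's nearest face is 200 mm from the house frame's −y face.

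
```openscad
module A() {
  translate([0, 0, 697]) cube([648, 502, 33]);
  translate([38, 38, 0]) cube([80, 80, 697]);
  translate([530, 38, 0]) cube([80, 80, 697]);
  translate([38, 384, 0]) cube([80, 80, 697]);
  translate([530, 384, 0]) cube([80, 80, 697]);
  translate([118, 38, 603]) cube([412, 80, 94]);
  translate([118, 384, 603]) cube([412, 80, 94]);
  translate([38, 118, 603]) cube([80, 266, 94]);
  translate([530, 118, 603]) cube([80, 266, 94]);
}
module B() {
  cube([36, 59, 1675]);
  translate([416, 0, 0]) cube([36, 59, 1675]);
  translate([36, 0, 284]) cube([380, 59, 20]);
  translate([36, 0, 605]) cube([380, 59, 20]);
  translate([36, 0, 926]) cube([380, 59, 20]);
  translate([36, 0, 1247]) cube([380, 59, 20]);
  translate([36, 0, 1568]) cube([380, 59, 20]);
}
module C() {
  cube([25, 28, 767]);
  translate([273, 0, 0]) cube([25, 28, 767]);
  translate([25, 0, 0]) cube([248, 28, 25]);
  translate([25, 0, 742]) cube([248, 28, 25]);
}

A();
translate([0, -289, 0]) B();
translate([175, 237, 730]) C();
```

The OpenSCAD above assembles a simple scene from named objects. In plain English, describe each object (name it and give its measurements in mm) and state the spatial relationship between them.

A is a rectangular dining table. The top is 648×502×33 mm with its upper surface at z = 730 mm. It stands on four 80×80 mm square legs, each inset 38 mm from the nearest pair of top edges, running from the floor to the underside of the top. Four apron rails, 80 mm thick and 94 mm tall, run between adjacent legs with their top edges flush with the underside of the top and their outer faces flush with the legs' outer faces.

B is a straight ladder. Two 36×59 mm vertical rails, 1675 mm tall, stand 452 mm apart (outside-to-outside) with their front faces coplanar on the −y side. 5 rungs, each 59 mm deep and 20 mm tall, span between the inner faces of the rails, front faces flush with the rails. The lowest rung's underside is at z = 284 mm and rungs are spaced 321 mm apart (underside to underside).

C is a rectangular picture frame lying in the x–z plane (depth along y). The opening is 248 mm wide (x) by 717 mm tall (z), surrounded by a border 25 mm wide on all four sides. The frame is 28 mm deep and is made of two full-height vertical stiles with two horizontal rails fitted between them.

The ladder is on the floor beside the table on its −y side. The picture frame is on top of the table, centred.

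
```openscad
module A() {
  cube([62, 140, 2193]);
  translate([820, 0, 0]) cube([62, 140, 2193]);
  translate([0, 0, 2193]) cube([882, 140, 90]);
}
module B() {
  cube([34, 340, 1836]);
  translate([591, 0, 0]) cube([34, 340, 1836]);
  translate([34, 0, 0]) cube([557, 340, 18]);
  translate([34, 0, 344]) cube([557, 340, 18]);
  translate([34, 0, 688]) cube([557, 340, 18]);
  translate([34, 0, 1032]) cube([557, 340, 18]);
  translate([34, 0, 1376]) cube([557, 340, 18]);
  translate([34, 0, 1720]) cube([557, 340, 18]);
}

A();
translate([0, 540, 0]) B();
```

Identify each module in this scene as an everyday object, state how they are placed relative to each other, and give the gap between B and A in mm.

The bookshelf's nearest face is 400 mm from the door frame's +y face.

A is a door frame. B is a bookshelf. The bookshelf is on the floor beside the door frame on its +y side. The gap between the bookshelf and the door frame is 400 mm.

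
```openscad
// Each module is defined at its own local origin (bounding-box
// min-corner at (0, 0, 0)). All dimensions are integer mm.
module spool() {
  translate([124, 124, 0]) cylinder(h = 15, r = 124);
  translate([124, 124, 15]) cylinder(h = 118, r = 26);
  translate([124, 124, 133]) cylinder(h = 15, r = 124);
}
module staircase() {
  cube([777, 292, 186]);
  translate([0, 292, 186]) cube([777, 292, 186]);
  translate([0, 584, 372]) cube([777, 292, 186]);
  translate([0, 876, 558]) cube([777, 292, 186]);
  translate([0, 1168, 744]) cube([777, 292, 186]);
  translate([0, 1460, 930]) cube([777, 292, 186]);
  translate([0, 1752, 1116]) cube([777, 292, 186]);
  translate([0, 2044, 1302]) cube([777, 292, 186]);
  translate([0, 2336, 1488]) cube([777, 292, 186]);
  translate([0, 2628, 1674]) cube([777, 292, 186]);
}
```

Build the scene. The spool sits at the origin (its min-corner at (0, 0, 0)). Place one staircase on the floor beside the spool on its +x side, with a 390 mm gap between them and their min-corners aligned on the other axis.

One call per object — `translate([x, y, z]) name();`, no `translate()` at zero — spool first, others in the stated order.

spool();
translate([638, 0, 0]) staircase();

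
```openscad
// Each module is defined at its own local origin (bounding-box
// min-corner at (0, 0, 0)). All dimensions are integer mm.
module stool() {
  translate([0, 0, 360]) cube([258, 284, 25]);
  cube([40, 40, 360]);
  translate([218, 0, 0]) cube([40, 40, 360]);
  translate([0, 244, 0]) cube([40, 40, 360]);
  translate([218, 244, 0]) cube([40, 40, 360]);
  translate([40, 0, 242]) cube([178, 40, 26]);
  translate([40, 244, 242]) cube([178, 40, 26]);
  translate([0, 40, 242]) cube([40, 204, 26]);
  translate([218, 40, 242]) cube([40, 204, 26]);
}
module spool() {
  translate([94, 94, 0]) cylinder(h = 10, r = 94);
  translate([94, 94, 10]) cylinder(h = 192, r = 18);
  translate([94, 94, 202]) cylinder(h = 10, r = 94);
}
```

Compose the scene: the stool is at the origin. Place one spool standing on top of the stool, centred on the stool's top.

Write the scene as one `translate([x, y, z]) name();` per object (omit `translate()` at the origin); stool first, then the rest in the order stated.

stool();
translate([35, 48, 385]) spool();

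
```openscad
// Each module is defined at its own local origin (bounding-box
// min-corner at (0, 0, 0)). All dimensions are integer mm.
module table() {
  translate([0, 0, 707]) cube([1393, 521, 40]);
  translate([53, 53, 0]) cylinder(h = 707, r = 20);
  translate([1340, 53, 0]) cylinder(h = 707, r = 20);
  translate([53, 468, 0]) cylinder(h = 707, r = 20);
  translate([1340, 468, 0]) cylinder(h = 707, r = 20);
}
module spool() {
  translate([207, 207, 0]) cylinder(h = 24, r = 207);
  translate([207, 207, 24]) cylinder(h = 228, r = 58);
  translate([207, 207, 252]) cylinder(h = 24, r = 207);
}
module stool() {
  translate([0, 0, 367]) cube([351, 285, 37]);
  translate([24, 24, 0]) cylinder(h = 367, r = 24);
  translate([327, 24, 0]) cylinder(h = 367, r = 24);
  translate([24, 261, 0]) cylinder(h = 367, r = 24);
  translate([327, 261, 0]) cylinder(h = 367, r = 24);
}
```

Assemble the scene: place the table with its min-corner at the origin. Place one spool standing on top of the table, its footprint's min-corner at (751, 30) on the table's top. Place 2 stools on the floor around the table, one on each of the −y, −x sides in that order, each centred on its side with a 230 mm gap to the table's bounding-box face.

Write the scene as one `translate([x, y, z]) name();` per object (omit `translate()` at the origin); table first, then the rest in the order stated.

table();
translate([751, 30, 747]) spool();
translate([521, -515, 0]) stool();
translate([-581, 118, 0]) stool();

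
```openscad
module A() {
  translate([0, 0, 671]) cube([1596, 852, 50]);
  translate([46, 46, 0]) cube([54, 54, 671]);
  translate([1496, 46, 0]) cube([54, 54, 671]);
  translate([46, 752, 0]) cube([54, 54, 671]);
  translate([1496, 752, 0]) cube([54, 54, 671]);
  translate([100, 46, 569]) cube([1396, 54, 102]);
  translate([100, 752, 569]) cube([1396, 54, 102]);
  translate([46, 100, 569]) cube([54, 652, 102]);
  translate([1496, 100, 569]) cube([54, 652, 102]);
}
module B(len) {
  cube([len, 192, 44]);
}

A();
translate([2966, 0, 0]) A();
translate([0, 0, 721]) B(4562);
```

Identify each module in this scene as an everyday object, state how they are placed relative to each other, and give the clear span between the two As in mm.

Second table starts at x = 2966; first ends at x = 1596; clear span = 2966 − 1596 = 1370 mm.

A is a table. B is a beam. A beam spans the tops of two tables. The clear span between the two tables is 1370 mm.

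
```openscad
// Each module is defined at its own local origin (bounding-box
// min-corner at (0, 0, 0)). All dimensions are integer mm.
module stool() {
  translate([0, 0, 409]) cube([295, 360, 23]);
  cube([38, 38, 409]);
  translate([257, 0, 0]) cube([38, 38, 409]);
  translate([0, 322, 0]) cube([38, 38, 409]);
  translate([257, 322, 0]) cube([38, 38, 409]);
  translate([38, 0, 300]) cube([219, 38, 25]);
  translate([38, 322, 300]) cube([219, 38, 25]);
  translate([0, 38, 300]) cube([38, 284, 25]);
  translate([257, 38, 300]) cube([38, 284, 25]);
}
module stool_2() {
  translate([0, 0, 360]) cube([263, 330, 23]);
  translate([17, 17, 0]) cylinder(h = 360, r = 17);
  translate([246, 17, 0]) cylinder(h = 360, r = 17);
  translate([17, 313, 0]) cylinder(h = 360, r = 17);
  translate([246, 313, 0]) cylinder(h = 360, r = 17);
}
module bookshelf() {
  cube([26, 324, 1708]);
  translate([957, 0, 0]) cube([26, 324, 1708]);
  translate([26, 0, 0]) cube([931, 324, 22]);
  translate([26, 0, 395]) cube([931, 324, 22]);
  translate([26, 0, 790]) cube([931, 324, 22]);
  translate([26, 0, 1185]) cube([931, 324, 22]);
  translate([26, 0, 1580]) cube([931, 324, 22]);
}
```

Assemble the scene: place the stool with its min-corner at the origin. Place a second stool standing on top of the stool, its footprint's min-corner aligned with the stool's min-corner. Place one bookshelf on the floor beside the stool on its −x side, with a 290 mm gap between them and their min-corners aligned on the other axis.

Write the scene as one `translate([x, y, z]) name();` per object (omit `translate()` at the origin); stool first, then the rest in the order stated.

stool();
translate([0, 0, 432]) stool_2();
translate([-1273, 0, 0]) bookshelf();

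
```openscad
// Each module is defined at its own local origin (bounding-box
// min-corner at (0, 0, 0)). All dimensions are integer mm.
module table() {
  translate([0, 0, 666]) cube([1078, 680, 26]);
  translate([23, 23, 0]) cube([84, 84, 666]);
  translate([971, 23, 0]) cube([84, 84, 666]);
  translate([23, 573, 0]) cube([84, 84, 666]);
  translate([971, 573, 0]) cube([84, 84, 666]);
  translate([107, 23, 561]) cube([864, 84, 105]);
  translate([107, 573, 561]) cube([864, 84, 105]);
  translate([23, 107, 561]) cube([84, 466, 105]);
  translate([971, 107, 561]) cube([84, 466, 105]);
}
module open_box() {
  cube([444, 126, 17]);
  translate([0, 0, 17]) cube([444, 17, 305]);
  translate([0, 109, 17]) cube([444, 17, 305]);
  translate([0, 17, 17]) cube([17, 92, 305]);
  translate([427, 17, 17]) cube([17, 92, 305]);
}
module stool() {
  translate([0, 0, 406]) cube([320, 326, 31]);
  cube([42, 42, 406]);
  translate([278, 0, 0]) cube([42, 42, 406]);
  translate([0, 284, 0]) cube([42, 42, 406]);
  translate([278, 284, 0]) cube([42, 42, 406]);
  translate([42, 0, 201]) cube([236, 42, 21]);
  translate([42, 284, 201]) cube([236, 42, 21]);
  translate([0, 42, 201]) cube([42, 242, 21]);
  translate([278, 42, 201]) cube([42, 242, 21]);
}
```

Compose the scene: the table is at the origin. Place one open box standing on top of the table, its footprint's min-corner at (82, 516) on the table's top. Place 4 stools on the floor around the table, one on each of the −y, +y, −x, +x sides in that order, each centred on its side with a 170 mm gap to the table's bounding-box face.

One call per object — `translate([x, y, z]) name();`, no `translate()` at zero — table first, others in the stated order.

table();
translate([82, 516, 692]) open_box();
translate([379, -496, 0]) stool();
translate([379, 850, 0]) stool();
translate([-490, 177, 0]) stool();
translate([1248, 177, 0]) stool();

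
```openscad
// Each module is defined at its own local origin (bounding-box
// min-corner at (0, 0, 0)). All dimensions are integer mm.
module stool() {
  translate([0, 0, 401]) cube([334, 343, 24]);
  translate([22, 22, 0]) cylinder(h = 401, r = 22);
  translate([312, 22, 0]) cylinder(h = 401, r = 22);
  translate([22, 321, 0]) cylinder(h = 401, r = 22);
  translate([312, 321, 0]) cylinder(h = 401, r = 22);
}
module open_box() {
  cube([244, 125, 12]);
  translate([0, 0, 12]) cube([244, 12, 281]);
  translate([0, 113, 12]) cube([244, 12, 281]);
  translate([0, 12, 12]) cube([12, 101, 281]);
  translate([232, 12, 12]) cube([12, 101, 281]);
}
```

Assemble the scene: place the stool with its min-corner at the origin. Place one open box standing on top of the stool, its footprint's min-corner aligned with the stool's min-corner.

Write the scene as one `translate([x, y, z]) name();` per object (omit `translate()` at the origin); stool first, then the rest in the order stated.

stool();
translate([0, 0, 425]) open_box();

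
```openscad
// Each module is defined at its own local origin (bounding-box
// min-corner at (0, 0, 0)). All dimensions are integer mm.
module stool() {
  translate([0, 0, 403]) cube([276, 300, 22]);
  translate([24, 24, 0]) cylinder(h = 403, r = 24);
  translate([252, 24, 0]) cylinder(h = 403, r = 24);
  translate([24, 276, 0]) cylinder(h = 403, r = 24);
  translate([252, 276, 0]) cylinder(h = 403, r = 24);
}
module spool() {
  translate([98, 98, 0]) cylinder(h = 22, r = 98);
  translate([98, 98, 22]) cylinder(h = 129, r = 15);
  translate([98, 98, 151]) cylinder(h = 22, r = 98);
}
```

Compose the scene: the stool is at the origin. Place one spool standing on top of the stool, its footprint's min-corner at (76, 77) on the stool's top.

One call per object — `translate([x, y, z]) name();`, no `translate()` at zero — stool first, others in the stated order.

stool();
translate([76, 77, 425]) spool();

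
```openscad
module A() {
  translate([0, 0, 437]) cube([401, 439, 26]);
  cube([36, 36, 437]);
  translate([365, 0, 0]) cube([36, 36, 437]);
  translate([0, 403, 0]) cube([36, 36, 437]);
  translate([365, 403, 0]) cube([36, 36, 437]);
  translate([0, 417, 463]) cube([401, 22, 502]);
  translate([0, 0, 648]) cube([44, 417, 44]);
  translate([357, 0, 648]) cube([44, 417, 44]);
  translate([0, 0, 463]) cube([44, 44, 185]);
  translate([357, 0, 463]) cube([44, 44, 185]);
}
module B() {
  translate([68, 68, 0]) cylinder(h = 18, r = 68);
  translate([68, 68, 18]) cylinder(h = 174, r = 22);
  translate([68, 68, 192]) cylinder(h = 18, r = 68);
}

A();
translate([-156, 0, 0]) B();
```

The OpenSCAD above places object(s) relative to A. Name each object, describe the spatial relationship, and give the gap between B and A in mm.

The spool's nearest face is 20 mm from the chair's −x face.

A is a chair. B is a spool. The spool is on the floor beside the chair on its −x side. The gap between the spool and the chair is 20 mm.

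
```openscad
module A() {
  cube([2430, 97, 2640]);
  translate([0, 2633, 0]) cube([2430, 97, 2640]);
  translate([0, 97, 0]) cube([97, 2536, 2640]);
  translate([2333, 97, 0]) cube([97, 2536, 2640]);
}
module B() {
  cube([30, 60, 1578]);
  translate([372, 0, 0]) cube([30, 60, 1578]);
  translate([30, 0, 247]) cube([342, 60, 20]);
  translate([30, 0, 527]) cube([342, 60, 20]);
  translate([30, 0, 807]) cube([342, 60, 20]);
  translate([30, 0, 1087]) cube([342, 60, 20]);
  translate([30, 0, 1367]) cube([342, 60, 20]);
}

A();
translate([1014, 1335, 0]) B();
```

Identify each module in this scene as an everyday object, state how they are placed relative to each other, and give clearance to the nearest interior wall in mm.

Clearances: x = 917, y = 1238; minimum 917 mm.

A is a house frame. B is a ladder. The ladder sits inside the house frame, centred. The clearance to the nearest interior wall is 917 mm.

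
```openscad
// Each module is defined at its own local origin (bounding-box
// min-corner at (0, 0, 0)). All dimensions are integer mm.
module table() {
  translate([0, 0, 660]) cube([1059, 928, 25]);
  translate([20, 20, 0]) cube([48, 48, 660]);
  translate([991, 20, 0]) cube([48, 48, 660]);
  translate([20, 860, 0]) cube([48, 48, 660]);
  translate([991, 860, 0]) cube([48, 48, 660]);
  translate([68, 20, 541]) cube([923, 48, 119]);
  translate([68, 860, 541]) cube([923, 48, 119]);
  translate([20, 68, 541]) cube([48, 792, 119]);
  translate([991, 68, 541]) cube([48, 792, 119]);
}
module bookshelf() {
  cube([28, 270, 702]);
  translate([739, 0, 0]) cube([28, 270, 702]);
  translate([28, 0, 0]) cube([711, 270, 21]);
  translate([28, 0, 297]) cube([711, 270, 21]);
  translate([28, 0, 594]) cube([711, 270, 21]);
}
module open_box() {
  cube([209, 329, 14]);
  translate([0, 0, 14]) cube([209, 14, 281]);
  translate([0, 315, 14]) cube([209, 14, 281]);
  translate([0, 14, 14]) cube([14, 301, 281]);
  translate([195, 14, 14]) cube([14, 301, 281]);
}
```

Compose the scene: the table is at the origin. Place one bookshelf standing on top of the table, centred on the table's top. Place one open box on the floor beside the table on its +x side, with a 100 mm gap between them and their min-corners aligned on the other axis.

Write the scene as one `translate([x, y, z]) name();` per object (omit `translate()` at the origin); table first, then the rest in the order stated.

table();
translate([146, 329, 685]) bookshelf();
translate([1159, 0, 0]) open_box();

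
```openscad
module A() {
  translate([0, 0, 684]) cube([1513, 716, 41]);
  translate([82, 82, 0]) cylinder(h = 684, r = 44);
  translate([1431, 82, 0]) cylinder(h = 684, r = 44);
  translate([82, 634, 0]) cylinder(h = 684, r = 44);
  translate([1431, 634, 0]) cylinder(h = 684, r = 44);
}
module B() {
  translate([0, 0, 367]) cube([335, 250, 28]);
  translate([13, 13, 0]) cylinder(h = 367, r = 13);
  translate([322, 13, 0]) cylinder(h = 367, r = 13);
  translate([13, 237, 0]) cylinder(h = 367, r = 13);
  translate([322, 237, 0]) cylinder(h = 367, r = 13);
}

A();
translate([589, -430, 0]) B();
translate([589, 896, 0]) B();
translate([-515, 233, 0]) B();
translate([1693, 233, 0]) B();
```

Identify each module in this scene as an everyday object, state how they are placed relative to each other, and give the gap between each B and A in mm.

A is a table. B is a stool. Four stools sit around the table at the −y, +y, −x, +x sides. The gap between each stool and the table is 180 mm.

Each stool's nearest face is 180 mm from the table's bounding box.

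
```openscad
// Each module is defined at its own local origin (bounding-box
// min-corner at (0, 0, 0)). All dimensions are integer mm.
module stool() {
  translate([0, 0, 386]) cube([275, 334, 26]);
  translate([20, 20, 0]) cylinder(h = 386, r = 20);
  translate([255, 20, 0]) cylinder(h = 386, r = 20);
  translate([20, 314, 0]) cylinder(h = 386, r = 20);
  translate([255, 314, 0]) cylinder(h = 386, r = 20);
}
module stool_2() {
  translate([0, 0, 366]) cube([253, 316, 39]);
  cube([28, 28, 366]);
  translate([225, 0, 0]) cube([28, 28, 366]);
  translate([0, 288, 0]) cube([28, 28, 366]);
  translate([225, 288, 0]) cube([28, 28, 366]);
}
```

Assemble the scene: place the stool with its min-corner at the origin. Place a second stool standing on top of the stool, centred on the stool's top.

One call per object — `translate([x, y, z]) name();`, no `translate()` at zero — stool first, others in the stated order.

stool();
translate([11, 9, 412]) stool_2();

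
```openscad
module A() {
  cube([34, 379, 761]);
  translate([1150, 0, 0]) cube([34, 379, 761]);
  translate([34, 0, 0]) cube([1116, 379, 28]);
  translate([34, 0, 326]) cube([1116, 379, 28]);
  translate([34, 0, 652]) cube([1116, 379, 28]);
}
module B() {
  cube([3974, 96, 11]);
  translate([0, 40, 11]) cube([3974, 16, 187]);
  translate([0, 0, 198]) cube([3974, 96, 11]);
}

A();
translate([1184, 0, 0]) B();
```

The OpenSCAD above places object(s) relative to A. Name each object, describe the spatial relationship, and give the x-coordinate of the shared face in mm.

A is a bookshelf. B is an I-beam. The I-beam is against the bookshelf's +x side, with their −y faces flush. The x-coordinate of the shared face is 1184 mm.

The bookshelf's +x face and the I-beam's −x face are both at x = 1184 mm.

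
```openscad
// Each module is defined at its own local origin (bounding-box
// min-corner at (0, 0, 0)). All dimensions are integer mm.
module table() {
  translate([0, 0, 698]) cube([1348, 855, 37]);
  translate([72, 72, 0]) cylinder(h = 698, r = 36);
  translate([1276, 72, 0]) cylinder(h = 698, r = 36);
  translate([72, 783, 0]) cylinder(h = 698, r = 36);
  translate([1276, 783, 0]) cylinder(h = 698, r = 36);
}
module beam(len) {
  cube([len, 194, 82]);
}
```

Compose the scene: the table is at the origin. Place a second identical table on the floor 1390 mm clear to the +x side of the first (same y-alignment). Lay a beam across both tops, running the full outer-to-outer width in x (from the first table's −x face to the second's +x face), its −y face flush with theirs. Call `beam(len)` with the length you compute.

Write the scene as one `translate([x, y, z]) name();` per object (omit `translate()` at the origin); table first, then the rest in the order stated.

table();
translate([2738, 0, 0]) table();
translate([0, 0, 735]) beam(4086);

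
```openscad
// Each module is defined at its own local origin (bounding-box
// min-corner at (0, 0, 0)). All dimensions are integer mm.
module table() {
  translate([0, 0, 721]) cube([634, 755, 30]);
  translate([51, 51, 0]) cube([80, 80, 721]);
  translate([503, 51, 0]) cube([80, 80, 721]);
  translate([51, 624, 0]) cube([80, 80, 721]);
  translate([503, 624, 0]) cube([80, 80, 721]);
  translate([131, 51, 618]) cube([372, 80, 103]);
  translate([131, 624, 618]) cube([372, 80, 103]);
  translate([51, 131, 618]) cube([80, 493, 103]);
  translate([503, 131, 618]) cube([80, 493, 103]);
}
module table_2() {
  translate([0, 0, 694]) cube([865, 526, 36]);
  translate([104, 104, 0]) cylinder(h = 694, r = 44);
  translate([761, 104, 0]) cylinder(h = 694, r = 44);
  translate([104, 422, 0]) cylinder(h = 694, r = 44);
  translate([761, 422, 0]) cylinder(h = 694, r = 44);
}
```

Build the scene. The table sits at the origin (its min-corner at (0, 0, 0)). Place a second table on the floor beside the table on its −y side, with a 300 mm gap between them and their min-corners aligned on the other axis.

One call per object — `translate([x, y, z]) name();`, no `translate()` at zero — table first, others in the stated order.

table();
translate([0, -826, 0]) table_2();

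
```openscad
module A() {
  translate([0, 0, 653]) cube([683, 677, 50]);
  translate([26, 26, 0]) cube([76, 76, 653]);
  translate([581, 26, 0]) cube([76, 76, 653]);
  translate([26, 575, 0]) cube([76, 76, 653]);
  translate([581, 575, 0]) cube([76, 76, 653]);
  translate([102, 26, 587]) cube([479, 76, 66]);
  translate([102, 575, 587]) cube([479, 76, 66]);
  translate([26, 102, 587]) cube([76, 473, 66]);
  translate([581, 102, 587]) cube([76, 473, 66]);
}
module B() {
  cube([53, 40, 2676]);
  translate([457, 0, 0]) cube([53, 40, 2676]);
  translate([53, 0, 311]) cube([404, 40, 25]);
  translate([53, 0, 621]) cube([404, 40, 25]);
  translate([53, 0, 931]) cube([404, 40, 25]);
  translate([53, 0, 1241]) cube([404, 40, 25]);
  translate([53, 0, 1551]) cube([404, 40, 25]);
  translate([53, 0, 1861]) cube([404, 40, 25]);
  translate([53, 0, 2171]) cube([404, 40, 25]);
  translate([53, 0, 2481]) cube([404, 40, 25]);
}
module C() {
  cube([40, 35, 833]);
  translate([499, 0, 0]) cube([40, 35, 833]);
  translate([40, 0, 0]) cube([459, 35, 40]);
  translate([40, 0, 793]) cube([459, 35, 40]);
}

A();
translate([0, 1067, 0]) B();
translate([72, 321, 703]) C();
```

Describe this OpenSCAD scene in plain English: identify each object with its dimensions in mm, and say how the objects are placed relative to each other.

A is a rectangular dining table. The top is 683×677×50 mm with its upper surface at z = 703 mm. It stands on four 76×76 mm square legs, each inset 26 mm from the nearest pair of top edges, running from the floor to the underside of the top. Four apron rails, 76 mm thick and 66 mm tall, run between adjacent legs with their top edges flush with the underside of the top and their outer faces flush with the legs' outer faces.

B is a wooden ladder with two side rails of 53×40 mm section and 2676 mm height, set 510 mm apart overall. Between them run 8 rectangular rungs (40 mm deep, 25 mm thick), front faces flush with the rails' −y face. The bottom of the first rung is 311 mm above the floor and each subsequent rung is 310 mm higher than the one below.

C is a rectangular picture frame lying in the x–z plane (depth along y). The opening is 459 mm wide (x) by 753 mm tall (z), surrounded by a border 40 mm wide on all four sides. The frame is 35 mm deep and is made of two full-height vertical stiles with two horizontal rails fitted between them.

The ladder is on the floor beside the table on its +y side. The picture frame is on top of the table, centred.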